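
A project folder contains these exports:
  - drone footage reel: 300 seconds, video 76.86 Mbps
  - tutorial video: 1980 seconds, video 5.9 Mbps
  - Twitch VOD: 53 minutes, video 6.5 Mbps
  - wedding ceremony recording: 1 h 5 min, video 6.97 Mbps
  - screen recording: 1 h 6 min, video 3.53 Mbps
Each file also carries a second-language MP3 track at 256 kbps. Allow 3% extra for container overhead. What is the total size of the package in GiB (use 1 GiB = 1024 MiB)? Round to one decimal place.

Audio: 256 kbps = 0.256 Mbps.
drone footage reel: 77.116 Mbps × 300 s × 1.03 = 23828.8 Mb
tutorial video: 6.156 Mbps × 1980 s × 1.03 = 12554.5 Mb
Twitch VOD: 6.756 Mbps × 3180 s × 1.03 = 22128.6 Mb
wedding ceremony recording: 7.226 Mbps × 3900 s × 1.03 = 29026.8 Mb
screen recording: 3.786 Mbps × 3960 s × 1.03 = 15442.3 Mb
Total: 102981.2 Mb = 12872.6 MB.
= 11.99 GiB.

12.0 GiB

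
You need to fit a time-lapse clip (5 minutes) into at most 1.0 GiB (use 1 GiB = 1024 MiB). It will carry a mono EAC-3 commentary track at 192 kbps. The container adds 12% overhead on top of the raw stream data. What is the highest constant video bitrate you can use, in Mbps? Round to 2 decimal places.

25.37 Mbps

Budget: 1.0 GiB = 8589.9 Mb.
Stream payload after overhead: 8589.9 / 1.12 = 7669.6 Mb.
5 min = 300 s
Total bitrate budget: 7669.6 Mb / 300 s = 25.565 Mbps.
Audio: 192 kbps = 0.192 Mbps.
Video: 25.565 − 0.192 = 25.373 Mbps.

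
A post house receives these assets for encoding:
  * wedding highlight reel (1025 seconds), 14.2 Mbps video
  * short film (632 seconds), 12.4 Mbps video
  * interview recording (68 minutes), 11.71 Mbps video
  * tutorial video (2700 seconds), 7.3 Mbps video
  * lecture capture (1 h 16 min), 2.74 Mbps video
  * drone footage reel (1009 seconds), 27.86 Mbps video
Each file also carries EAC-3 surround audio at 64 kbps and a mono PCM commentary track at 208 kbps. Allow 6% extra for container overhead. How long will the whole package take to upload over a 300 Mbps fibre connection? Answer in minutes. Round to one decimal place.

7.9 minutes

Audio total: 64 + 208 = 272 kbps = 0.272 Mbps.
wedding highlight reel: 14.472 Mbps × 1025 s × 1.06 = 15723.8 Mb
short film: 12.672 Mbps × 632 s × 1.06 = 8489.2 Mb
interview recording: 11.982 Mbps × 4080 s × 1.06 = 51819.8 Mb
tutorial video: 7.572 Mbps × 2700 s × 1.06 = 21671.1 Mb
lecture capture: 3.012 Mbps × 4560 s × 1.06 = 14558.8 Mb
drone footage reel: 28.132 Mbps × 1009 s × 1.06 = 30088.3 Mb
Total: 142351.0 Mb = 17793.9 MB.
At 300 Mbps: 142351.0 / 300 = 475 s ≈ 7.91 minutes.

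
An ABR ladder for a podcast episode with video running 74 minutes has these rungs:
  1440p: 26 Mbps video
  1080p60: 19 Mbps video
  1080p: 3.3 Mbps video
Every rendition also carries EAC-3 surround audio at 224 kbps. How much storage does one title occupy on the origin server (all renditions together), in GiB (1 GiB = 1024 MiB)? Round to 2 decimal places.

74 min = 4440 s
Audio: 224 kbps = 0.224 Mbps.
Sum of rendition bitrates: (26+0.224) + (19+0.224) + (3.3+0.224) = 48.972 Mbps.
× 4440 s = 217,436 Mb = 27,179 MB = 25.31 GiB.

25.31 GiB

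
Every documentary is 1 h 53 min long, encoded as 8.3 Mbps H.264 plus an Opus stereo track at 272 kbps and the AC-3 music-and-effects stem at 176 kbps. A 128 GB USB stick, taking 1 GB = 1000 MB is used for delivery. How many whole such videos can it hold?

1 h 53 min = 113 min = 6780 s
Audio total: 272 + 176 = 448 kbps = 0.448 Mbps.
Total bitrate: 8.748 Mbps.
Per item: 8.748 Mbps × 6780 s = 59,311 Mb = 7,414 MB.
Capacity: 128 GB = 1,024,000 Mb; 17.26 items → 17 complete.

17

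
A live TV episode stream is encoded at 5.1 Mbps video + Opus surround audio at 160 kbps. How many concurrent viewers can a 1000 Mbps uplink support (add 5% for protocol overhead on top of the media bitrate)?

181

Audio: 160 kbps = 0.160 Mbps.
Per-viewer media rate: 5.260 Mbps.
On the wire with 5% overhead: 5.523 Mbps.
1000 Mbps = 1,000 Mbps; 1,000 / 5.523 = 181.06 → 181 viewers.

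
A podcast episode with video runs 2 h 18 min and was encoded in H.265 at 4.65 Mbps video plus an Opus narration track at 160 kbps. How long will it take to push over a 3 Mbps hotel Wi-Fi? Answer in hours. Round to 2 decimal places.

3.69 hours

2 h 18 min = 138 min = 8280 s
Audio: 160 kbps = 0.160 Mbps.
Total bitrate: 4.810 Mbps.
File: 4.810 Mbps × 8280 s = 39826.8 Mb.
At 3 Mbps: 39826.8 / 3 = 13275.6 s ≈ 3.69 hours.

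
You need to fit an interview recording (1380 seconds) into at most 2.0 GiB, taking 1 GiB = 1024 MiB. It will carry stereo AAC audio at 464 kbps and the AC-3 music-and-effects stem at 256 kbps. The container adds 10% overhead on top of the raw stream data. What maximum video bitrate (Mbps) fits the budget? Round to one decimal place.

Budget: 2.0 GiB = 17179.9 Mb.
Stream payload after overhead: 17179.9 / 1.10 = 15618.1 Mb.
Total bitrate budget: 15618.1 Mb / 1380 s = 11.317 Mbps.
Audio total: 464 + 256 = 720 kbps = 0.720 Mbps.
Video: 11.317 − 0.720 = 10.597 Mbps.

10.6 Mbps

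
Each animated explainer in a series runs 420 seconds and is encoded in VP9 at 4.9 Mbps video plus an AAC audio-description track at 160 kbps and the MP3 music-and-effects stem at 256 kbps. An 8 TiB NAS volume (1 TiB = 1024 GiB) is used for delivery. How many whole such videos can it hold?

31517

Audio total: 160 + 256 = 416 kbps = 0.416 Mbps.
Total bitrate: 5.316 Mbps.
Per item: 5.316 Mbps × 420 s = 2,233 Mb = 279.1 MB.
Capacity: 8 TiB = 70,368,744 Mb; 31517.05 items → 31517 complete.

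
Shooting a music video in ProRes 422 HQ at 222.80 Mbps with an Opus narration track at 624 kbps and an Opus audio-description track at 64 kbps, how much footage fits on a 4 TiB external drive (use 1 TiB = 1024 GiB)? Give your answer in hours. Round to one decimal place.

43.7 hours

Audio total: 624 + 64 = 688 kbps = 0.688 Mbps.
Total bitrate: 222.80 + 0.688 = 223.488 Mbps.
Capacity: 4 TiB = 35,184,372 Mb.
Recording time: 35,184,372 / 223.488 = 157,433 s ≈ 43.7 hours.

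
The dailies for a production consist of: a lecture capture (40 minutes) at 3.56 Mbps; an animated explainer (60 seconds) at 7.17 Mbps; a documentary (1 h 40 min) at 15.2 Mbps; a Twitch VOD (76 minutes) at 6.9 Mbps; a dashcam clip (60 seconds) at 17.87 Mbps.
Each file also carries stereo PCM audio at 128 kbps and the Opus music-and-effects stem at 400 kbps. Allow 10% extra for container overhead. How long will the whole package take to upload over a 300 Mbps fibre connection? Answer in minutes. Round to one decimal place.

Audio total: 128 + 400 = 528 kbps = 0.528 Mbps.
lecture capture: 4.088 Mbps × 2400 s × 1.10 = 10792.3 Mb
animated explainer: 7.698 Mbps × 60 s × 1.10 = 508.1 Mb
documentary: 15.728 Mbps × 6000 s × 1.10 = 103804.8 Mb
Twitch VOD: 7.428 Mbps × 4560 s × 1.10 = 37258.8 Mb
dashcam clip: 18.398 Mbps × 60 s × 1.10 = 1214.3 Mb
Total: 153578.3 Mb = 19197.3 MB.
At 300 Mbps: 153578.3 / 300 = 512 s ≈ 8.53 minutes.

8.5 minutes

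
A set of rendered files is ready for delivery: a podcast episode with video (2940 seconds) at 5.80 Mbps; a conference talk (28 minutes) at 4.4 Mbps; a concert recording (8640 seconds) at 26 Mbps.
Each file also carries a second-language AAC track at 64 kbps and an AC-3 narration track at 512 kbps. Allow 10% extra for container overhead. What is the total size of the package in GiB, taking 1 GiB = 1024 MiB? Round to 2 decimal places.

32.87 GiB

Audio total: 64 + 512 = 576 kbps = 0.576 Mbps.
podcast episode with video: 6.376 Mbps × 2940 s × 1.10 = 20620.0 Mb
conference talk: 4.976 Mbps × 1680 s × 1.10 = 9195.6 Mb
concert recording: 26.576 Mbps × 8640 s × 1.10 = 252578.3 Mb
Total: 282393.9 Mb = 35299.2 MB.
= 32.87 GiB.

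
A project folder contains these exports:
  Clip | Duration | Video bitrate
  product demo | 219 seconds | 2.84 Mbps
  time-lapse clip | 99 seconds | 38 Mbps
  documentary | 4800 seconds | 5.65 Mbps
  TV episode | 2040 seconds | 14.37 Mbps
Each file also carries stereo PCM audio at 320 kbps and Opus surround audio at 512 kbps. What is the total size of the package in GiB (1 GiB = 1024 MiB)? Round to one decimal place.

Audio total: 320 + 512 = 832 kbps = 0.832 Mbps.
product demo: 3.672 Mbps × 219 s = 804.2 Mb
time-lapse clip: 38.832 Mbps × 99 s = 3844.4 Mb
documentary: 6.482 Mbps × 4800 s = 31113.6 Mb
TV episode: 15.202 Mbps × 2040 s = 31012.1 Mb
Total: 66774.2 Mb = 8346.8 MB.
= 7.774 GiB.

7.8 GiB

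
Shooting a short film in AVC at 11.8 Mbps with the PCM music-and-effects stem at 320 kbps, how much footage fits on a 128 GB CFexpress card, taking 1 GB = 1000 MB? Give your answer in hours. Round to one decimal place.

23.5 hours

Audio: 320 kbps = 0.320 Mbps.
Total bitrate: 11.8 + 0.320 = 12.120 Mbps.
Capacity: 128 GB = 1,024,000 Mb.
Recording time: 1,024,000 / 12.120 = 84,488 s ≈ 23.5 hours.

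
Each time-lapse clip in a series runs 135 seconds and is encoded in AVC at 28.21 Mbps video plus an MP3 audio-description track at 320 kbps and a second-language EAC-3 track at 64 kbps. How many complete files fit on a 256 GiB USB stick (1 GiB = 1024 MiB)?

Audio total: 320 + 64 = 384 kbps = 0.384 Mbps.
Total bitrate: 28.594 Mbps.
Per item: 28.594 Mbps × 135 s = 3,860 Mb = 482.5 MB.
Capacity: 256 GiB = 2,199,023 Mb; 569.67 items → 569 complete.

569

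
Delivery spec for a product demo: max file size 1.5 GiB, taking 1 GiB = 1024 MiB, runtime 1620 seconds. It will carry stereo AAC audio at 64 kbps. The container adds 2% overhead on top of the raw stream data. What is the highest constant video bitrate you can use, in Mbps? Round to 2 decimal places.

Budget: 1.5 GiB = 12884.9 Mb.
Stream payload after overhead: 12884.9 / 1.02 = 12632.3 Mb.
Total bitrate budget: 12632.3 Mb / 1620 s = 7.798 Mbps.
Audio: 64 kbps = 0.064 Mbps.
Video: 7.798 − 0.064 = 7.734 Mbps.

7.73 Mbps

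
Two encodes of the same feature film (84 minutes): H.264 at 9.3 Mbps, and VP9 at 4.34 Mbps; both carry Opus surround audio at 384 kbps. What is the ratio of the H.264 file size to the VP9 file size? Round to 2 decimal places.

2.05

84 min = 5040 s
Audio: 384 kbps = 0.384 Mbps.
H.264: 9.684 Mbps × 5040 s = 48807.4 Mb = 5.682 GiB.
VP9: 4.724 Mbps × 5040 s = 23809.0 Mb = 2.772 GiB.
Ratio: 5.682 / 2.772 = 2.050.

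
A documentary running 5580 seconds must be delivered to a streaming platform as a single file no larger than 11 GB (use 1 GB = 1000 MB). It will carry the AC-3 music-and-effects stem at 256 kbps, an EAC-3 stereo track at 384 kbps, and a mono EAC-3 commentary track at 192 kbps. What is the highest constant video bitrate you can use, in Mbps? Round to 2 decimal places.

14.94 Mbps

Budget: 11 GB = 88000.0 Mb.
Total bitrate budget: 88000.0 Mb / 5580 s = 15.771 Mbps.
Audio total: 256 + 384 + 192 = 832 kbps = 0.832 Mbps.
Video: 15.771 − 0.832 = 14.939 Mbps.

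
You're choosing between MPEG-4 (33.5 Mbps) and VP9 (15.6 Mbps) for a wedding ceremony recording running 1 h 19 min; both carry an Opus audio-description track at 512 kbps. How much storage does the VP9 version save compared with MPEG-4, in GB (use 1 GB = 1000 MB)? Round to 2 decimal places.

10.61 GB

1 h 19 min = 79 min = 4740 s
Audio: 512 kbps = 0.512 Mbps.
MPEG-4: 34.012 Mbps × 4740 s = 161216.9 Mb = 20.152 GB.
VP9: 16.112 Mbps × 4740 s = 76370.9 Mb = 9.546 GB.
Saving: 20.152 − 9.546 = 10.606 GB.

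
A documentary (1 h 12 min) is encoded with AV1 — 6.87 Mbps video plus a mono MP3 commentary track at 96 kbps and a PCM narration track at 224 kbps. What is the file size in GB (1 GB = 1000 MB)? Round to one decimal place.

1 h 12 min = 72 min = 4320 s
Audio total: 96 + 224 = 320 kbps = 0.320 Mbps.
Total bitrate: 6.87 + 0.320 = 7.190 Mbps.
Stream data: 7.190 Mbps × 4320 s = 31060.8 Mb.
31,061 Mb ÷ 8 = 3,883 MB → 3.883 GB.

3.9 GB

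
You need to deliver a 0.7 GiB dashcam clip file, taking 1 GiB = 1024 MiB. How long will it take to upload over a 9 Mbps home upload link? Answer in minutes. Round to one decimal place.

11.1 minutes

File: 0.7 GiB = 6013.0 Mb.
At 9 Mbps: 6013.0 / 9 = 668.1 s ≈ 11.1 minutes.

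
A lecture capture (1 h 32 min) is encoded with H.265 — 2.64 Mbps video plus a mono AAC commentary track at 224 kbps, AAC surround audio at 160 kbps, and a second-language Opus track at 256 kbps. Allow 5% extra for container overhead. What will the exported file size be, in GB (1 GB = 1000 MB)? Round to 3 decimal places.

1 h 32 min = 92 min = 5520 s
Audio total: 224 + 160 + 256 = 640 kbps = 0.640 Mbps.
Total bitrate: 2.64 + 0.640 = 3.280 Mbps.
Stream data: 3.280 Mbps × 5520 s = 18105.6 Mb.
With 5% container overhead: ×1.05.
19,011 Mb ÷ 8 = 2,376 MB → 2.376 GB.

2.376 GB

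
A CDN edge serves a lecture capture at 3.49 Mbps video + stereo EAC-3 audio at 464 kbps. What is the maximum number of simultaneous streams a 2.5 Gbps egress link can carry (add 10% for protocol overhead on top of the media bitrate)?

574

Audio: 464 kbps = 0.464 Mbps.
Per-viewer media rate: 3.954 Mbps.
On the wire with 10% overhead: 4.349 Mbps.
2.5 Gbps = 2,500 Mbps; 2,500 / 4.349 = 574.79 → 574 viewers.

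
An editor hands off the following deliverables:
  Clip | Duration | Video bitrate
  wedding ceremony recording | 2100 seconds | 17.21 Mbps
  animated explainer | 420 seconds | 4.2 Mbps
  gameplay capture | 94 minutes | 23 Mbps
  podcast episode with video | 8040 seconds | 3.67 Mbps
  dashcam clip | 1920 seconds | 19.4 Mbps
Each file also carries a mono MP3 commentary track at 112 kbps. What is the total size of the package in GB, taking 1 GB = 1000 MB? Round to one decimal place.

29.6 GB

Audio: 112 kbps = 0.112 Mbps.
wedding ceremony recording: 17.322 Mbps × 2100 s = 36376.2 Mb
animated explainer: 4.312 Mbps × 420 s = 1811.0 Mb
gameplay capture: 23.112 Mbps × 5640 s = 130351.7 Mb
podcast episode with video: 3.782 Mbps × 8040 s = 30407.3 Mb
dashcam clip: 19.512 Mbps × 1920 s = 37463.0 Mb
Total: 236409.2 Mb = 29551.2 MB.
= 29.55 GB.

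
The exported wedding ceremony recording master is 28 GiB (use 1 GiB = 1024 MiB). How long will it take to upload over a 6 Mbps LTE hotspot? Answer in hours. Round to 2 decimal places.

11.14 hours

File: 28 GiB = 240518.2 Mb.
At 6 Mbps: 240518.2 / 6 = 40086.4 s ≈ 11.1 hours.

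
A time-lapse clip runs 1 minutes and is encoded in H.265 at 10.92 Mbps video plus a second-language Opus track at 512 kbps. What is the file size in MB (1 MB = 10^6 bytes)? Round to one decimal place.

Audio: 512 kbps = 0.512 Mbps.
Total bitrate: 10.92 + 0.512 = 11.432 Mbps.
Stream data: 11.432 Mbps × 60 s = 685.9 Mb.
685.9 Mb ÷ 8 = 85.74 MB → 85.74 MB.

85.7 MB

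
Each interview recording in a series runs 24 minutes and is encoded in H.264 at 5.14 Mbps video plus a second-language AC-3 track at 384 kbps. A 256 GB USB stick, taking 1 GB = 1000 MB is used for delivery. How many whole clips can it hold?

257

24 min = 1440 s
Audio: 384 kbps = 0.384 Mbps.
Total bitrate: 5.524 Mbps.
Per item: 5.524 Mbps × 1440 s = 7,955 Mb = 994.3 MB.
Capacity: 256 GB = 2,048,000 Mb; 257.46 items → 257 complete.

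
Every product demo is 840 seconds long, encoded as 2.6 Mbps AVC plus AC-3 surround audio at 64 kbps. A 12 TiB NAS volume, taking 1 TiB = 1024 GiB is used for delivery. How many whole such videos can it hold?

Audio: 64 kbps = 0.064 Mbps.
Total bitrate: 2.664 Mbps.
Per item: 2.664 Mbps × 840 s = 2,238 Mb = 279.7 MB.
Capacity: 12 TiB = 105,553,116 Mb; 47169.10 items → 47169 complete.

47169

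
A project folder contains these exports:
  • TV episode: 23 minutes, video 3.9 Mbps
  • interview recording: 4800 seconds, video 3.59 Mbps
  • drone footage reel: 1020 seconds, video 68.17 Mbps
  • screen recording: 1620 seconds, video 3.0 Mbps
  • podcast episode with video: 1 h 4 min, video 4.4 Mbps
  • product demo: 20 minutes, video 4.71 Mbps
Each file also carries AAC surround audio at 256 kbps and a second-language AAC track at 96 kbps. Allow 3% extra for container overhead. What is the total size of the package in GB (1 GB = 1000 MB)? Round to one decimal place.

Audio total: 256 + 96 = 352 kbps = 0.352 Mbps.
TV episode: 4.252 Mbps × 1380 s × 1.03 = 6043.8 Mb
interview recording: 3.942 Mbps × 4800 s × 1.03 = 19489.2 Mb
drone footage reel: 68.522 Mbps × 1020 s × 1.03 = 71989.2 Mb
screen recording: 3.352 Mbps × 1620 s × 1.03 = 5593.1 Mb
podcast episode with video: 4.752 Mbps × 3840 s × 1.03 = 18795.1 Mb
product demo: 5.062 Mbps × 1200 s × 1.03 = 6256.6 Mb
Total: 128167.1 Mb = 16020.9 MB.
= 16.02 GB.

16.0 GB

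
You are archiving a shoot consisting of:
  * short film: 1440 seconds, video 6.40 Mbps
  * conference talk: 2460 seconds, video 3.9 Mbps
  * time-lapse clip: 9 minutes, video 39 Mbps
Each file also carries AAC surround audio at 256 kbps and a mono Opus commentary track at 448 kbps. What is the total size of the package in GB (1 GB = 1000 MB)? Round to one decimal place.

5.4 GB

Audio total: 256 + 448 = 704 kbps = 0.704 Mbps.
short film: 7.104 Mbps × 1440 s = 10229.8 Mb
conference talk: 4.604 Mbps × 2460 s = 11325.8 Mb
time-lapse clip: 39.704 Mbps × 540 s = 21440.2 Mb
Total: 42995.8 Mb = 5374.5 MB.
= 5.374 GB.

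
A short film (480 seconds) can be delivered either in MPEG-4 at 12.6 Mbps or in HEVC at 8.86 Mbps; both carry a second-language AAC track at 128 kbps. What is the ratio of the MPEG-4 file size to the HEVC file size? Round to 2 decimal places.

1.42

Audio: 128 kbps = 0.128 Mbps.
MPEG-4: 12.728 Mbps × 480 s = 6109.4 Mb = 0.711 GiB.
HEVC: 8.988 Mbps × 480 s = 4314.2 Mb = 0.502 GiB.
Ratio: 0.711 / 0.502 = 1.416.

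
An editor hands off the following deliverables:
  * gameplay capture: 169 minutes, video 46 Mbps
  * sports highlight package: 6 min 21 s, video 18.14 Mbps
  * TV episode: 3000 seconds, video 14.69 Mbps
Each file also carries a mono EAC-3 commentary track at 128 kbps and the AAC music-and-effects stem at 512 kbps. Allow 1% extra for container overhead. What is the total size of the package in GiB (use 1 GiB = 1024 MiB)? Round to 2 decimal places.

Audio total: 128 + 512 = 640 kbps = 0.640 Mbps.
gameplay capture: 46.640 Mbps × 10140 s × 1.01 = 477658.9 Mb
sports highlight package: 18.780 Mbps × 381 s × 1.01 = 7226.7 Mb
TV episode: 15.330 Mbps × 3000 s × 1.01 = 46449.9 Mb
Total: 531335.5 Mb = 66416.9 MB.
= 61.86 GiB.

61.86 GiB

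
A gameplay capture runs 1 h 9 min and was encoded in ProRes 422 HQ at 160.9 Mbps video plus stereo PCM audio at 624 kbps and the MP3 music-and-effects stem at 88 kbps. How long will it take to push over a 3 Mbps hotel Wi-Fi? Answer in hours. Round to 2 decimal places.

61.95 hours

1 h 9 min = 69 min = 4140 s
Audio total: 624 + 88 = 712 kbps = 0.712 Mbps.
Total bitrate: 161.612 Mbps.
File: 161.612 Mbps × 4140 s = 669073.7 Mb.
At 3 Mbps: 669073.7 / 3 = 223024.6 s ≈ 62 hours.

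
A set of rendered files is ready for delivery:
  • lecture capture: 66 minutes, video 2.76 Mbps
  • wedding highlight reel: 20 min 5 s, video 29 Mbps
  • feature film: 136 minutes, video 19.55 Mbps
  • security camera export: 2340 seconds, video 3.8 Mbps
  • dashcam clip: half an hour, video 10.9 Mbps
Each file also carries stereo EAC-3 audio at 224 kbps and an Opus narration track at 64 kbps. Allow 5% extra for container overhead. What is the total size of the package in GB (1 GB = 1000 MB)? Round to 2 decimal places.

31.36 GB

Audio total: 224 + 64 = 288 kbps = 0.288 Mbps.
lecture capture: 3.048 Mbps × 3960 s × 1.05 = 12673.6 Mb
wedding highlight reel: 29.288 Mbps × 1205 s × 1.05 = 37056.6 Mb
feature film: 19.838 Mbps × 8160 s × 1.05 = 169972.0 Mb
security camera export: 4.088 Mbps × 2340 s × 1.05 = 10044.2 Mb
dashcam clip: 11.188 Mbps × 1800 s × 1.05 = 21145.3 Mb
Total: 250891.7 Mb = 31361.5 MB.
= 31.36 GB.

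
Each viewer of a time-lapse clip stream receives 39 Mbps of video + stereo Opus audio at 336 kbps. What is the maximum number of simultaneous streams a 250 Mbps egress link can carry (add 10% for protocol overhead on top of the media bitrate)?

5

Audio: 336 kbps = 0.336 Mbps.
Per-viewer media rate: 39.336 Mbps.
On the wire with 10% overhead: 43.270 Mbps.
250 Mbps = 250.0 Mbps; 250.0 / 43.270 = 5.78 → 5 viewers.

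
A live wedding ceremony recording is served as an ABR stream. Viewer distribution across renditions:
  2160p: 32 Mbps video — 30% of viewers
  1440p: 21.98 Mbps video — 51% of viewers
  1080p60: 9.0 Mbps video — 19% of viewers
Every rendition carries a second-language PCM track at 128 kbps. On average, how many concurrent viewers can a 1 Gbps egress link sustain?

Audio: 128 kbps = 0.128 Mbps.
Average per-viewer bitrate: 0.30×32.128 + 0.51×22.108 + 0.19×9.128 = 22.648 Mbps.
1 Gbps = 1,000 Mbps; 1,000 / 22.648 = 44.15 → 44.

44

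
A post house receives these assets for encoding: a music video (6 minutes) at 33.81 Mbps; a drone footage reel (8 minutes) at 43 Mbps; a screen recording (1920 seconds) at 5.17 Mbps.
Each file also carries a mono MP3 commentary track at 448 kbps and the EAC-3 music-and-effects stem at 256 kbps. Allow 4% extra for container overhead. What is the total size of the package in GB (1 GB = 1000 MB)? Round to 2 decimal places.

Audio total: 448 + 256 = 704 kbps = 0.704 Mbps.
music video: 34.514 Mbps × 360 s × 1.04 = 12922.0 Mb
drone footage reel: 43.704 Mbps × 480 s × 1.04 = 21817.0 Mb
screen recording: 5.874 Mbps × 1920 s × 1.04 = 11729.2 Mb
Total: 46468.3 Mb = 5808.5 MB.
= 5.809 GB.

5.81 GB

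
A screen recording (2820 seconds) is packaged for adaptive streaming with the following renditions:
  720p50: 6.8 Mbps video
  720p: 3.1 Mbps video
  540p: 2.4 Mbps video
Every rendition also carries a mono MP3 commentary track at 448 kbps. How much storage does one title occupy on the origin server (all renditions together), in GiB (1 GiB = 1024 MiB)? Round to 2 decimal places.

Audio: 448 kbps = 0.448 Mbps.
Sum of rendition bitrates: (6.8+0.448) + (3.1+0.448) + (2.4+0.448) = 13.644 Mbps.
× 2820 s = 38,476 Mb = 4,810 MB = 4.479 GiB.

4.48 GiB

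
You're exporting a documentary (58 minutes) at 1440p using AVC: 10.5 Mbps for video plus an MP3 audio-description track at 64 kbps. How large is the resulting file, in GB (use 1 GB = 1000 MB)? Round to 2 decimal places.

4.60 GB

58 min = 3480 s
Audio: 64 kbps = 0.064 Mbps.
Total bitrate: 10.5 + 0.064 = 10.564 Mbps.
Stream data: 10.564 Mbps × 3480 s = 36762.7 Mb.
36,763 Mb ÷ 8 = 4,595 MB → 4.595 GB.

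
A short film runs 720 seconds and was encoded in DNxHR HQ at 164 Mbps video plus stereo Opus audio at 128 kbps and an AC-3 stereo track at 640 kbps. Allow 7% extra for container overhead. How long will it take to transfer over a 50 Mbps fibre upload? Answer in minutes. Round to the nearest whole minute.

42 minutes

Audio total: 128 + 640 = 768 kbps = 0.768 Mbps.
Total bitrate: 164.768 Mbps.
File: 164.768 Mbps × 720 s = 118633.0 Mb.
With 7% container overhead: ×1.07. → 126937.3 Mb.
At 50 Mbps: 126937.3 / 50 = 2538.7 s ≈ 42.3 minutes.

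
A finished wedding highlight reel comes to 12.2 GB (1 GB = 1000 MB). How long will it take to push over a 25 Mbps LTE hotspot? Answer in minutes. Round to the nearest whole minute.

File: 12.2 GB = 97600.0 Mb.
At 25 Mbps: 97600.0 / 25 = 3904.0 s ≈ 65.1 minutes.

65 minutes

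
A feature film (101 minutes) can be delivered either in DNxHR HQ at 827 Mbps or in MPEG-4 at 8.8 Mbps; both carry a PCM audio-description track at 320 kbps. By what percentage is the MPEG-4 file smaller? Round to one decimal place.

101 min = 6060 s
Audio: 320 kbps = 0.320 Mbps.
DNxHR HQ: 827.320 Mbps × 6060 s = 5013559.2 Mb = 626.695 GB.
MPEG-4: 9.120 Mbps × 6060 s = 55267.2 Mb = 6.908 GB.
Reduction: (1 − 6.908/626.695) × 100 = 98.90%.

98.9%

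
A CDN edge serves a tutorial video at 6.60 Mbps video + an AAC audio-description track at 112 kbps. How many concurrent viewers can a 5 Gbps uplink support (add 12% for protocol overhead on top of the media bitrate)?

Audio: 112 kbps = 0.112 Mbps.
Per-viewer media rate: 6.712 Mbps.
On the wire with 12% overhead: 7.517 Mbps.
5 Gbps = 5,000 Mbps; 5,000 / 7.517 = 665.12 → 665 viewers.

665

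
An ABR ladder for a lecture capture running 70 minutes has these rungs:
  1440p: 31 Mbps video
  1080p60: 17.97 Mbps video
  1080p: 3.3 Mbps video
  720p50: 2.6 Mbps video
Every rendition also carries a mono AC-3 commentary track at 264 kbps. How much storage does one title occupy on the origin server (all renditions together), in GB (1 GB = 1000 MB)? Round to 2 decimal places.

70 min = 4200 s
Audio: 264 kbps = 0.264 Mbps.
Sum of rendition bitrates: (31+0.264) + (17.97+0.264) + (3.3+0.264) + (2.6+0.264) = 55.926 Mbps.
× 4200 s = 234,889 Mb = 29,361 MB = 29.36 GB.

29.36 GB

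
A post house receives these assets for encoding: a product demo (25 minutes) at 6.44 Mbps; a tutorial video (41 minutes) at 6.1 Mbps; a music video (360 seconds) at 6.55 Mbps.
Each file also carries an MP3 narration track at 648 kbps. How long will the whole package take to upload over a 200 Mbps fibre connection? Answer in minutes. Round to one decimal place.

Audio: 648 kbps = 0.648 Mbps.
product demo: 7.088 Mbps × 1500 s = 10632.0 Mb
tutorial video: 6.748 Mbps × 2460 s = 16600.1 Mb
music video: 7.198 Mbps × 360 s = 2591.3 Mb
Total: 29823.4 Mb = 3727.9 MB.
At 200 Mbps: 29823.4 / 200 = 149 s ≈ 2.49 minutes.

2.5 minutes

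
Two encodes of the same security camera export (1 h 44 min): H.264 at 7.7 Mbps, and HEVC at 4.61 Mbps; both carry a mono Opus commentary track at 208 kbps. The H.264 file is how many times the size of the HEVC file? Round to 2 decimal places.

1 h 44 min = 104 min = 6240 s
Audio: 208 kbps = 0.208 Mbps.
H.264: 7.908 Mbps × 6240 s = 49345.9 Mb = 5.745 GiB.
HEVC: 4.818 Mbps × 6240 s = 30064.3 Mb = 3.500 GiB.
Ratio: 5.745 / 3.500 = 1.641.

1.64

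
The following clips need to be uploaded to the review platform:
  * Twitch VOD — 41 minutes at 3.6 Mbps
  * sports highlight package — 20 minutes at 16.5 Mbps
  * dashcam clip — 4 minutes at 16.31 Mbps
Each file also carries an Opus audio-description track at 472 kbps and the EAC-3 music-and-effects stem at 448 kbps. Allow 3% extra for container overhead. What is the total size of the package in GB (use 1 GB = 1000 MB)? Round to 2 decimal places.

Audio total: 472 + 448 = 920 kbps = 0.920 Mbps.
Twitch VOD: 4.520 Mbps × 2460 s × 1.03 = 11452.8 Mb
sports highlight package: 17.420 Mbps × 1200 s × 1.03 = 21531.1 Mb
dashcam clip: 17.230 Mbps × 240 s × 1.03 = 4259.3 Mb
Total: 37243.2 Mb = 4655.4 MB.
= 4.655 GB.

4.66 GB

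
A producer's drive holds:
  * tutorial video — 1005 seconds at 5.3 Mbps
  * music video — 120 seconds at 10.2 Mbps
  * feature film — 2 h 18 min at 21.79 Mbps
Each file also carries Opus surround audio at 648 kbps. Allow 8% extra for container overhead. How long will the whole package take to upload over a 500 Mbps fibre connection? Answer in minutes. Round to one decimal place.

7.0 minutes

Audio: 648 kbps = 0.648 Mbps.
tutorial video: 5.948 Mbps × 1005 s × 1.08 = 6456.0 Mb
music video: 10.848 Mbps × 120 s × 1.08 = 1405.9 Mb
feature film: 22.438 Mbps × 8280 s × 1.08 = 200649.6 Mb
Total: 208511.4 Mb = 26063.9 MB.
At 500 Mbps: 208511.4 / 500 = 417 s ≈ 6.95 minutes.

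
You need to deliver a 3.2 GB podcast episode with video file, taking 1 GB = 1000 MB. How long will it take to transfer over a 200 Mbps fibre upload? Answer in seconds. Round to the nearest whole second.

128 seconds

File: 3.2 GB = 25600.0 Mb.
At 200 Mbps: 25600.0 / 200 = 128.0 s ≈ 128 seconds.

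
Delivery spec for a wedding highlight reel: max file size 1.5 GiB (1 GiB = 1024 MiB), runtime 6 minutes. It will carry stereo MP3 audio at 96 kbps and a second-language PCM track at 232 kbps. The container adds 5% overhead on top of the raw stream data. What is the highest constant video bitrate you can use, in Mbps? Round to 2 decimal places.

33.76 Mbps

Budget: 1.5 GiB = 12884.9 Mb.
Stream payload after overhead: 12884.9 / 1.05 = 12271.3 Mb.
6 min = 360 s
Total bitrate budget: 12271.3 Mb / 360 s = 34.087 Mbps.
Audio total: 96 + 232 = 328 kbps = 0.328 Mbps.
Video: 34.087 − 0.328 = 33.759 Mbps.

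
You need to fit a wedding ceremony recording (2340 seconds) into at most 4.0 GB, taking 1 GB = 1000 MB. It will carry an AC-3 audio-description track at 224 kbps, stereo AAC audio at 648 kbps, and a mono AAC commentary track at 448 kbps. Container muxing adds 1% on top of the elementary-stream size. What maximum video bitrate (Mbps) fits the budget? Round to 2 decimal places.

12.22 Mbps

Budget: 4.0 GB = 32000.0 Mb.
Stream payload after overhead: 32000.0 / 1.01 = 31683.2 Mb.
Total bitrate budget: 31683.2 Mb / 2340 s = 13.540 Mbps.
Audio total: 224 + 648 + 448 = 1320 kbps = 1.320 Mbps.
Video: 13.540 − 1.320 = 12.220 Mbps.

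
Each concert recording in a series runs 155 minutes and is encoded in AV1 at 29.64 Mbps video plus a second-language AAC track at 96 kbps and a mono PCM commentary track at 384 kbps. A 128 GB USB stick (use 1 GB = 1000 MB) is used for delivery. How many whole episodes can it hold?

155 min = 9300 s
Audio total: 96 + 384 = 480 kbps = 0.480 Mbps.
Total bitrate: 30.120 Mbps.
Per item: 30.120 Mbps × 9300 s = 280,116 Mb = 35,014 MB.
Capacity: 128 GB = 1,024,000 Mb; 3.66 items → 3 complete.

3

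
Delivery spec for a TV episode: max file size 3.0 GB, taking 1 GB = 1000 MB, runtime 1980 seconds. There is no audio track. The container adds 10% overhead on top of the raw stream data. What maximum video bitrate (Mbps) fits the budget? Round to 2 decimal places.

Budget: 3.0 GB = 24000.0 Mb.
Stream payload after overhead: 24000.0 / 1.10 = 21818.2 Mb.
Total bitrate budget: 21818.2 Mb / 1980 s = 11.019 Mbps.

11.02 Mbps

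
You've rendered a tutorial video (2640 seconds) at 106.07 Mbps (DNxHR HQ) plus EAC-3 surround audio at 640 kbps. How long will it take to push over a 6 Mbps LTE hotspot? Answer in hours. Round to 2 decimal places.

13.04 hours

Audio: 640 kbps = 0.640 Mbps.
Total bitrate: 106.710 Mbps.
File: 106.710 Mbps × 2640 s = 281714.4 Mb.
At 6 Mbps: 281714.4 / 6 = 46952.4 s ≈ 13 hours.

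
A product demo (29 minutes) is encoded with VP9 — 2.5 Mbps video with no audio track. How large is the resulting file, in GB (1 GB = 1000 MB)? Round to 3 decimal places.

29 min = 1740 s
Total bitrate: 2.5 Mbps.
Stream data: 2.500 Mbps × 1740 s = 4350.0 Mb.
4,350 Mb ÷ 8 = 543.8 MB → 0.5437 GB.

0.544 GB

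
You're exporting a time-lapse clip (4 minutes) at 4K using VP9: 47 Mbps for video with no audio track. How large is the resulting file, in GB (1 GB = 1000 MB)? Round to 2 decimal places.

4 min = 240 s
Total bitrate: 47 Mbps.
Stream data: 47.000 Mbps × 240 s = 11280.0 Mb.
11,280 Mb ÷ 8 = 1,410 MB → 1.410 GB.

1.41 GB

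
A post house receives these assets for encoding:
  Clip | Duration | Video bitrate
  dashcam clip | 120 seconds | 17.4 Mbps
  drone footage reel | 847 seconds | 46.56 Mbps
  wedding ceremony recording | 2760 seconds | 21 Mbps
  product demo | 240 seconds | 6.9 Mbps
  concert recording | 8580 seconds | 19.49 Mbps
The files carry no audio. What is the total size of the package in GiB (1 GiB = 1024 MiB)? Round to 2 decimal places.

dashcam clip: 17.400 Mbps × 120 s = 2088.0 Mb
drone footage reel: 46.560 Mbps × 847 s = 39436.3 Mb
wedding ceremony recording: 21.000 Mbps × 2760 s = 57960.0 Mb
product demo: 6.900 Mbps × 240 s = 1656.0 Mb
concert recording: 19.490 Mbps × 8580 s = 167224.2 Mb
Total: 268364.5 Mb = 33545.6 MB.
= 31.24 GiB.

31.24 GiB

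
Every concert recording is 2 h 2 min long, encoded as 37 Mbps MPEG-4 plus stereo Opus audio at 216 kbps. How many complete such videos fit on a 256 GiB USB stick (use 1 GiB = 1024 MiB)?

8

2 h 2 min = 122 min = 7320 s
Audio: 216 kbps = 0.216 Mbps.
Total bitrate: 37.216 Mbps.
Per item: 37.216 Mbps × 7320 s = 272,421 Mb = 34,053 MB.
Capacity: 256 GiB = 2,199,023 Mb; 8.07 items → 8 complete.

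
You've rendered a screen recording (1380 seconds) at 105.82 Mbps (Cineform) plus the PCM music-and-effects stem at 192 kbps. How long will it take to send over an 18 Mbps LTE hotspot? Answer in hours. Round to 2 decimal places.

2.26 hours

Audio: 192 kbps = 0.192 Mbps.
Total bitrate: 106.012 Mbps.
File: 106.012 Mbps × 1380 s = 146296.6 Mb.
At 18 Mbps: 146296.6 / 18 = 8127.6 s ≈ 2.26 hours.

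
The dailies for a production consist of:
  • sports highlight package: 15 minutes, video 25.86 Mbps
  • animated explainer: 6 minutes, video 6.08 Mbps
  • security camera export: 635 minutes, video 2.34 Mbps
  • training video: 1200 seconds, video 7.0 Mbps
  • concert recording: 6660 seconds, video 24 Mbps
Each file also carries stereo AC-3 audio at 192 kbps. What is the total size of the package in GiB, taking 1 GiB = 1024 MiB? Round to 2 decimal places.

33.98 GiB

Audio: 192 kbps = 0.192 Mbps.
sports highlight package: 26.052 Mbps × 900 s = 23446.8 Mb
animated explainer: 6.272 Mbps × 360 s = 2257.9 Mb
security camera export: 2.532 Mbps × 38100 s = 96469.2 Mb
training video: 7.192 Mbps × 1200 s = 8630.4 Mb
concert recording: 24.192 Mbps × 6660 s = 161118.7 Mb
Total: 291923.0 Mb = 36490.4 MB.
= 33.98 GiB.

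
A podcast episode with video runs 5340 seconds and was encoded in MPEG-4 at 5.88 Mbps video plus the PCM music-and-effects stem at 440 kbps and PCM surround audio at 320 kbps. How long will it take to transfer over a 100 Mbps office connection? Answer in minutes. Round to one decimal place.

Audio total: 440 + 320 = 760 kbps = 0.760 Mbps.
Total bitrate: 6.640 Mbps.
File: 6.640 Mbps × 5340 s = 35457.6 Mb.
At 100 Mbps: 35457.6 / 100 = 354.6 s ≈ 5.91 minutes.

5.9 minutes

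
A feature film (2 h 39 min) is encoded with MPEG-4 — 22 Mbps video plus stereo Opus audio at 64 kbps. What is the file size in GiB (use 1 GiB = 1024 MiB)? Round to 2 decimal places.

2 h 39 min = 159 min = 9540 s
Audio: 64 kbps = 0.064 Mbps.
Total bitrate: 22 + 0.064 = 22.064 Mbps.
Stream data: 22.064 Mbps × 9540 s = 210490.6 Mb.
210,491 Mb = 26,311,320,000 bytes ÷ 1,073,741,824 = 24.50 GiB.

24.50 GiB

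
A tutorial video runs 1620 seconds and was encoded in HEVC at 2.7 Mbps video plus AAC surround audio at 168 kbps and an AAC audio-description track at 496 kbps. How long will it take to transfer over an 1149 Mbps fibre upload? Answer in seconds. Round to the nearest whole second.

5 seconds

Audio total: 168 + 496 = 664 kbps = 0.664 Mbps.
Total bitrate: 3.364 Mbps.
File: 3.364 Mbps × 1620 s = 5449.7 Mb.
At 1149 Mbps: 5449.7 / 1149 = 4.7 s ≈ 4.74 seconds.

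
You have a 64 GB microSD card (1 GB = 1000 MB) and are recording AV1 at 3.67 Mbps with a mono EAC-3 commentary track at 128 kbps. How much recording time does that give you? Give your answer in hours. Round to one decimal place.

Audio: 128 kbps = 0.128 Mbps.
Total bitrate: 3.67 + 0.128 = 3.798 Mbps.
Capacity: 64 GB = 512,000 Mb.
Recording time: 512,000 / 3.798 = 134,808 s ≈ 37.4 hours.

37.4 hours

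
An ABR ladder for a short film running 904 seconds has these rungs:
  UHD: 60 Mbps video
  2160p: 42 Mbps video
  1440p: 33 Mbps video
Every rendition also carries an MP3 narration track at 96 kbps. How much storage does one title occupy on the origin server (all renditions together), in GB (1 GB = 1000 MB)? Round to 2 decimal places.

Audio: 96 kbps = 0.096 Mbps.
Sum of rendition bitrates: (60+0.096) + (42+0.096) + (33+0.096) = 135.288 Mbps.
× 904 s = 122,300 Mb = 15,288 MB = 15.29 GB.

15.29 GB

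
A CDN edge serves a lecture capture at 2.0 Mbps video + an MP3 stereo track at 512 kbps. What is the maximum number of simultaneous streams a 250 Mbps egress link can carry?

Audio: 512 kbps = 0.512 Mbps.
Per-viewer media rate: 2.512 Mbps.
250 Mbps = 250.0 Mbps; 250.0 / 2.512 = 99.52 → 99 viewers.

99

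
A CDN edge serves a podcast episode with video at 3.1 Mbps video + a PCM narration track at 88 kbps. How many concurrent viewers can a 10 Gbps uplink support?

3136

Audio: 88 kbps = 0.088 Mbps.
Per-viewer media rate: 3.188 Mbps.
10 Gbps = 10,000 Mbps; 10,000 / 3.188 = 3136.76 → 3136 viewers.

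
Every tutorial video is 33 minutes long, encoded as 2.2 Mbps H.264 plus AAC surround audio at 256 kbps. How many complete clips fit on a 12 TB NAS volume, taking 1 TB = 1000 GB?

33 min = 1980 s
Audio: 256 kbps = 0.256 Mbps.
Total bitrate: 2.456 Mbps.
Per item: 2.456 Mbps × 1980 s = 4,863 Mb = 607.9 MB.
Capacity: 12 TB = 96,000,000 Mb; 19741.39 items → 19741 complete.

19741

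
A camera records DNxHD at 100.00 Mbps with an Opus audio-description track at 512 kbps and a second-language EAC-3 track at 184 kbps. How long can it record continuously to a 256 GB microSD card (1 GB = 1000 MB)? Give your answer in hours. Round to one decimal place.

Audio total: 512 + 184 = 696 kbps = 0.696 Mbps.
Total bitrate: 100.00 + 0.696 = 100.696 Mbps.
Capacity: 256 GB = 2,048,000 Mb.
Recording time: 2,048,000 / 100.696 = 20,338 s ≈ 5.65 hours.

5.6 hours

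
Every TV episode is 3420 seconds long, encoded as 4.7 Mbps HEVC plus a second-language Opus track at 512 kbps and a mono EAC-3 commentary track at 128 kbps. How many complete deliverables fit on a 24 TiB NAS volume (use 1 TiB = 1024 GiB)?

Audio total: 512 + 128 = 640 kbps = 0.640 Mbps.
Total bitrate: 5.340 Mbps.
Per item: 5.340 Mbps × 3420 s = 18,263 Mb = 2,283 MB.
Capacity: 24 TiB = 211,106,233 Mb; 11559.36 items → 11559 complete.

11559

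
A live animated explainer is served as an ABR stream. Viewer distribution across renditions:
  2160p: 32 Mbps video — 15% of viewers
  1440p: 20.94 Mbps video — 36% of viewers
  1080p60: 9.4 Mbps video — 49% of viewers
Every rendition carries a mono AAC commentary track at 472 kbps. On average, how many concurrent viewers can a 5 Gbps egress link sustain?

287

Audio: 472 kbps = 0.472 Mbps.
Average per-viewer bitrate: 0.15×32.472 + 0.36×21.412 + 0.49×9.872 = 17.416 Mbps.
5 Gbps = 5,000 Mbps; 5,000 / 17.416 = 287.09 → 287.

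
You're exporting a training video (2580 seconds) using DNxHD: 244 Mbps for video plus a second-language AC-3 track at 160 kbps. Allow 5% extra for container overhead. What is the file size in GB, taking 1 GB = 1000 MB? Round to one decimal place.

Audio: 160 kbps = 0.160 Mbps.
Total bitrate: 244 + 0.160 = 244.160 Mbps.
Stream data: 244.160 Mbps × 2580 s = 629932.8 Mb.
With 5% container overhead: ×1.05.
661,429 Mb ÷ 8 = 82,679 MB → 82.68 GB.

82.7 GB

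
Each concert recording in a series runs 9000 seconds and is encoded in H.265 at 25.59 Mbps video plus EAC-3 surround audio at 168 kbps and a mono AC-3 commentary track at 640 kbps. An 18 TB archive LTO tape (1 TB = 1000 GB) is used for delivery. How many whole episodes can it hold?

606

Audio total: 168 + 640 = 808 kbps = 0.808 Mbps.
Total bitrate: 26.398 Mbps.
Per item: 26.398 Mbps × 9000 s = 237,582 Mb = 29,698 MB.
Capacity: 18 TB = 144,000,000 Mb; 606.11 items → 606 complete.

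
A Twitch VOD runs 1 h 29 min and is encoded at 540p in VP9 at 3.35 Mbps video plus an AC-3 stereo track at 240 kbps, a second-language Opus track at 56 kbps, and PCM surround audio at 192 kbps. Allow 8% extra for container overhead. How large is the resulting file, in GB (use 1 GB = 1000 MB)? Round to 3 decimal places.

2.767 GB

1 h 29 min = 89 min = 5340 s
Audio total: 240 + 56 + 192 = 488 kbps = 0.488 Mbps.
Total bitrate: 3.35 + 0.488 = 3.838 Mbps.
Stream data: 3.838 Mbps × 5340 s = 20494.9 Mb.
With 8% container overhead: ×1.08.
22,135 Mb ÷ 8 = 2,767 MB → 2.767 GB.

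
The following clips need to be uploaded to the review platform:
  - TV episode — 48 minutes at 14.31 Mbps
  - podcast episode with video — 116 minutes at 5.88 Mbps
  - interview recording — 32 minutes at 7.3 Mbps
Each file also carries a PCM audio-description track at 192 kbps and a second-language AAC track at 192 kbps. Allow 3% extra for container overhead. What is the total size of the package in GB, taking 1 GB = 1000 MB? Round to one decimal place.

13.0 GB

Audio total: 192 + 192 = 384 kbps = 0.384 Mbps.
TV episode: 14.694 Mbps × 2880 s × 1.03 = 43588.3 Mb
podcast episode with video: 6.264 Mbps × 6960 s × 1.03 = 44905.4 Mb
interview recording: 7.684 Mbps × 1920 s × 1.03 = 15195.9 Mb
Total: 103689.5 Mb = 12961.2 MB.
= 12.96 GB.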